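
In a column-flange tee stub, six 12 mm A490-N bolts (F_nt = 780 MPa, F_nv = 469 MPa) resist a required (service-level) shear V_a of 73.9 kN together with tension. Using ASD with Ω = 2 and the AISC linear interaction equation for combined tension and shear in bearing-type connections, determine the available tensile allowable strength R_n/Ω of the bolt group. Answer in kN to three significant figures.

221 kN

A_b = π·12²/4 = 113.1 mm²; f_rv = 73.9 × 1000 / (6 × 113.1) = 108.9 MPa.
F'_nt = 1.3 F_nt − (Ω F_nt / F_nv) f_rv = 1.3·780 − (2·780/469)·108.9 = 651.8 MPa, capped at F_nt → F'_nt = 651.8 MPa.
R_n = F'_nt · A_b · n = 651.8 × 113.1 × 6 / 1000 = 442.3 kN.
Allowable strength R_n/Ω = 442.3 / 2 = 221 kN.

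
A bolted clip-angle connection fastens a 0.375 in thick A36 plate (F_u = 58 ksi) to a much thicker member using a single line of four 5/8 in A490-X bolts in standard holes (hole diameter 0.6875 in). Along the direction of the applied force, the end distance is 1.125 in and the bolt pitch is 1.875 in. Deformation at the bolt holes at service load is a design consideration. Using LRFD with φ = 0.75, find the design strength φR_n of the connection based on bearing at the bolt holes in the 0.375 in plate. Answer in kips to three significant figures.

85 kips

Per bolt r_n = 1.2 l_c t F_u ≤ 2.4 d t F_u; upper limit = 2.4 × 0.625 × 0.375 × 58 = 32.62 kips.
Edge bolt: l_c = 1.125 − 0.6875/2 = 0.7812 in → 1.2 × 0.7812 × 0.375 × 58 = 20.39 → r_n = 20.39 kips.
Interior bolts: l_c = 1.875 − 0.6875 = 1.188 in → 1.2 × 1.188 × 0.375 × 58 = 30.99 → r_n = 30.99 kips.
R_n = 1 × 20.39 + 3 × 30.99 = 113.4 kips.
Design strength φR_n = 0.75 × 113.4 = 85 kips.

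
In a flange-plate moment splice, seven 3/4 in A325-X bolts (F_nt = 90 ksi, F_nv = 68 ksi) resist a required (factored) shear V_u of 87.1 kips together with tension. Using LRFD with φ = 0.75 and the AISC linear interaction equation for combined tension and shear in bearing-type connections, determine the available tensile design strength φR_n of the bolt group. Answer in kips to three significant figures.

A_b = π·0.75²/4 = 0.4418 in²; f_rv = 87.1 / (7 × 0.4418) = 28.16 ksi.
F'_nt = 1.3 F_nt − (F_nt / φF_nv) f_rv = 1.3·90 − (90/(0.75·68))·28.16 = 67.3 ksi, capped at F_nt → F'_nt = 67.3 ksi.
R_n = F'_nt · A_b · n = 67.3 × 0.4418 × 7 = 208.1 kips.
Design strength φR_n = 0.75 × 208.1 = 156 kips.

156 kips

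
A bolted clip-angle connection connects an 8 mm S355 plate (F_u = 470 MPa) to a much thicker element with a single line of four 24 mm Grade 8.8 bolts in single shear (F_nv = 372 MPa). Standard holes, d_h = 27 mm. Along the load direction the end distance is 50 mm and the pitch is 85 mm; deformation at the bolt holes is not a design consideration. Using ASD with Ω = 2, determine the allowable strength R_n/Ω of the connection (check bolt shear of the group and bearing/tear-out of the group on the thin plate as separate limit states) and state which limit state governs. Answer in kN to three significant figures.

Bolt shear: A_b = π·24²/4 = 452.4 mm²; R_n = 372 × 452.4 × 4 × 1 / 1000 = 673.2 kN → 673.2 / 2 = 337 kN.
Bearing (1.5 l_c t F_u ≤ 3.0 d t F_u): upper limit = 3.0·24·8·470 / 1000 = 270.7 kN.
  Edge l_c = 50 − 27/2 = 36.5 → r_n = 205.9 kN; interior l_c = 85 − 27 = 58 → r_n = 270.7 kN.
  R_n,bearing = 1·205.9 + 3·270.7 = 1018 kN → 1018 / 2 = 509 kN.
Bolt shear governs: 337 kN.

337 kN (bolt shear governs)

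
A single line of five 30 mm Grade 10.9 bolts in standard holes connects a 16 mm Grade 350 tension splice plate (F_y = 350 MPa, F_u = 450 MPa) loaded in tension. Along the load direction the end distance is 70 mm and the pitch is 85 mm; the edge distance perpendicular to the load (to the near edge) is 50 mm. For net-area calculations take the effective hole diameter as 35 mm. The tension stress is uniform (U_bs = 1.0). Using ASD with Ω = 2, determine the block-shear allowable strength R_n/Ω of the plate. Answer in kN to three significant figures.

662 kN

Shear plane L_v = 70 + 4·85 = 410 mm; A_gv = 410 × 16 = 6560 mm².
A_nv = (410 − 4.5·35) × 16 = 4040 mm².
A_nt = (50 − 0.5·35) × 16 = 520 mm².
0.6 F_u A_nv = 1091 kN; 0.6 F_y A_gv = 1378 kN → shear rupture governs the shear term.
R_n = 1091 + 1.0 × 450 × 520 / 1000 = 1325 kN.
Allowable strength R_n/Ω = 1325 / 2 = 662 kN.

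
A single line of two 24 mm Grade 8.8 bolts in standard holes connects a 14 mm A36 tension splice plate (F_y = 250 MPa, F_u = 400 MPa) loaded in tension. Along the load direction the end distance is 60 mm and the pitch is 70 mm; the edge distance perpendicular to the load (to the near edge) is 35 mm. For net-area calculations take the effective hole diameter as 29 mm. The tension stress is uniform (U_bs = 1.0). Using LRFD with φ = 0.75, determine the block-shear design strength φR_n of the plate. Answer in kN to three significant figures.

291 kN

Shear plane L_v = 60 + 1·70 = 130 mm; A_gv = 130 × 14 = 1820 mm².
A_nv = (130 − 1.5·29) × 14 = 1211 mm².
A_nt = (35 − 0.5·29) × 14 = 287 mm².
0.6 F_u A_nv = 290.6 kN; 0.6 F_y A_gv = 273 kN → shear yielding governs the shear term.
R_n = 273 + 1.0 × 400 × 287 / 1000 = 387.8 kN.
Design strength φR_n = 0.75 × 387.8 = 291 kN.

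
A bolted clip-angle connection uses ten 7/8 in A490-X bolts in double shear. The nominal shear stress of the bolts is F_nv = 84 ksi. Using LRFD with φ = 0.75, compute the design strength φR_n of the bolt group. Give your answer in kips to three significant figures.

A_b = π × 0.875² / 4 = 0.6013 in².
R_n = F_nv · A_b · n · n_s = 84 × 0.6013 × 10 × 2 = 1010 kips.
Design strength φR_n = 0.75 × 1010 = 758 kips.

758 kips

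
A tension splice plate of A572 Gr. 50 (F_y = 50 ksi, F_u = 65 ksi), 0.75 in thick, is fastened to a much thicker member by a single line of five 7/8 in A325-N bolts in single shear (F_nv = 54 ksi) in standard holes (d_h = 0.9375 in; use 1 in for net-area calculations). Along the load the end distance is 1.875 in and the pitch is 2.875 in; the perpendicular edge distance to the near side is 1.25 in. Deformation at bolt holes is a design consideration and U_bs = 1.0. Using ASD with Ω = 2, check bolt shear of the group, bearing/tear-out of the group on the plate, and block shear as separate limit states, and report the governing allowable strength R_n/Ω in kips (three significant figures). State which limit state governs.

Bolt shear: A_b = π·0.875²/4 = 0.6013 in²; R_n = 54 × 0.6013 × 5 × 1 = 162.4 kips → 162.4 / 2 = 81.2 kips.
Bearing: edge l_c = 1.406, r_n = 82.27 kips; interior l_c = 1.938, r_n = 102.4 kips; R_n = 82.27 + 4·102.4 = 491.8 kips → 246 kips.
Block shear: A_gv = 10.03, A_nv = 6.656, A_nt = 0.5625 in²; R_n = min(0.6F_uA_nv, 0.6F_yA_gv) + U_bs·F_u·A_nt = 296.2 kips → 148 kips.
Bolt shear governs: 81.2 kips.

81.2 kips (bolt shear governs)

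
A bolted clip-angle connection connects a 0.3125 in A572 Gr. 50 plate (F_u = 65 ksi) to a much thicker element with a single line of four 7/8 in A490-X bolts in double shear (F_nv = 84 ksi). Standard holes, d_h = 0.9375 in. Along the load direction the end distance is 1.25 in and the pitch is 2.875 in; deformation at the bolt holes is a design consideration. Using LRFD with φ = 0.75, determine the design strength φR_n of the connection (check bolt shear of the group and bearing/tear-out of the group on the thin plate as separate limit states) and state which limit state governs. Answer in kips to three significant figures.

110 kips (bearing governs)

Bolt shear: A_b = π·0.875²/4 = 0.6013 in²; R_n = 84 × 0.6013 × 4 × 2 = 404.1 kips → 0.75 × 404.1 = 303 kips.
Bearing (1.2 l_c t F_u ≤ 2.4 d t F_u): upper limit = 2.4·0.875·0.3125·65 = 42.66 kips.
  Edge l_c = 1.25 − 0.9375/2 = 0.7812 → r_n = 19.04 kips; interior l_c = 2.875 − 0.9375 = 1.938 → r_n = 42.66 kips.
  R_n,bearing = 1·19.04 + 3·42.66 = 147 kips → 0.75 × 147 = 110 kips.
Bearing governs: 110 kips.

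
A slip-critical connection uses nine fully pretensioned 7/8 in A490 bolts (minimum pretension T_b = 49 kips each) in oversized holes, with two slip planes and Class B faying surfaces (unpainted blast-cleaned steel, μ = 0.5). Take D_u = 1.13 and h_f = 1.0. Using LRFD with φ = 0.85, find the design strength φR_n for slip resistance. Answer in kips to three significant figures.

R_n = μ · D_u · h_f · T_b · n_s · n_b = 0.5 × 1.13 × 1.0 × 49 × 2 × 9 = 498.3 kips.
Design strength φR_n = 0.85 × 498.3 = 424 kips.

424 kips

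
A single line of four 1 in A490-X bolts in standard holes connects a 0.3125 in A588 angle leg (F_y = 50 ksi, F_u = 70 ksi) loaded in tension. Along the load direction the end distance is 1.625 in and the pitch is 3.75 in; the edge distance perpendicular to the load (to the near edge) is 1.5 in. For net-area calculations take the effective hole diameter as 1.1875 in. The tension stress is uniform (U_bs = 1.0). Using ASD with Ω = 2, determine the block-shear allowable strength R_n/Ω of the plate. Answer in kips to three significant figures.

67.1 kips

Shear plane L_v = 1.625 + 3·3.75 = 12.88 in; A_gv = 12.88 × 0.3125 = 4.023 in².
A_nv = (12.88 − 3.5·1.1875) × 0.3125 = 2.725 in².
A_nt = (1.5 − 0.5·1.1875) × 0.3125 = 0.2832 in².
0.6 F_u A_nv = 114.4 kips; 0.6 F_y A_gv = 120.7 kips → shear rupture governs the shear term.
R_n = 114.4 + 1.0 × 70 × 0.2832 = 134.3 kips.
Allowable strength R_n/Ω = 134.3 / 2 = 67.1 kips.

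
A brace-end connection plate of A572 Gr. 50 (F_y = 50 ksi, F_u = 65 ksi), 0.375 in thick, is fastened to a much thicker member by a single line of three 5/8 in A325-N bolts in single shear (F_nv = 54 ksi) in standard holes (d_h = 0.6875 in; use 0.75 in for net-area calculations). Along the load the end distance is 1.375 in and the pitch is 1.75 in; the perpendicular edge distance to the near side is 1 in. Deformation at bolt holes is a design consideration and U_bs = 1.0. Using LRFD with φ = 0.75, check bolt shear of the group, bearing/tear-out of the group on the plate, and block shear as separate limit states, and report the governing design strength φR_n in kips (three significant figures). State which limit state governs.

37.3 kips (bolt shear governs)

Bolt shear: A_b = π·0.625²/4 = 0.3068 in²; R_n = 54 × 0.3068 × 3 × 1 = 49.7 kips → 0.75 × 49.7 = 37.3 kips.
Bearing: edge l_c = 1.031, r_n = 30.16 kips; interior l_c = 1.062, r_n = 31.08 kips; R_n = 30.16 + 2·31.08 = 92.32 kips → 69.2 kips.
Block shear: A_gv = 1.828, A_nv = 1.125, A_nt = 0.2344 in²; R_n = min(0.6F_uA_nv, 0.6F_yA_gv) + U_bs·F_u·A_nt = 59.11 kips → 44.3 kips.
Bolt shear governs: 37.3 kips.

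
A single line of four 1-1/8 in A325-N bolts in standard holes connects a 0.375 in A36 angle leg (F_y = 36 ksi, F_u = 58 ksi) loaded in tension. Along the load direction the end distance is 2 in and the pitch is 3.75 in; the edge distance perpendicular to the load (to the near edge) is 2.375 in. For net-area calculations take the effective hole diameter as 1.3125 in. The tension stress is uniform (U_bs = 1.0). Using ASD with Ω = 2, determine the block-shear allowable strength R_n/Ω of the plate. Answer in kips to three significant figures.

Shear plane L_v = 2 + 3·3.75 = 13.25 in; A_gv = 13.25 × 0.375 = 4.969 in².
A_nv = (13.25 − 3.5·1.3125) × 0.375 = 3.246 in².
A_nt = (2.375 − 0.5·1.3125) × 0.375 = 0.6445 in².
0.6 F_u A_nv = 113 kips; 0.6 F_y A_gv = 107.3 kips → shear yielding governs the shear term.
R_n = 107.3 + 1.0 × 58 × 0.6445 = 144.7 kips.
Allowable strength R_n/Ω = 144.7 / 2 = 72.4 kips.

72.4 kips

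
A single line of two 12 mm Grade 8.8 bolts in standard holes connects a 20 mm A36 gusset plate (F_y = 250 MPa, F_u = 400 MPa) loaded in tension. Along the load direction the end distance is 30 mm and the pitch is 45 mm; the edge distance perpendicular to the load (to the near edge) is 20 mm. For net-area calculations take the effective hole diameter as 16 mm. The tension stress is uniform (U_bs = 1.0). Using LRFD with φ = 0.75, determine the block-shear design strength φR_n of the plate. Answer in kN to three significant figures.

Shear plane L_v = 30 + 1·45 = 75 mm; A_gv = 75 × 20 = 1500 mm².
A_nv = (75 − 1.5·16) × 20 = 1020 mm².
A_nt = (20 − 0.5·16) × 20 = 240 mm².
0.6 F_u A_nv = 244.8 kN; 0.6 F_y A_gv = 225 kN → shear yielding governs the shear term.
R_n = 225 + 1.0 × 400 × 240 / 1000 = 321 kN.
Design strength φR_n = 0.75 × 321 = 241 kN.

241 kN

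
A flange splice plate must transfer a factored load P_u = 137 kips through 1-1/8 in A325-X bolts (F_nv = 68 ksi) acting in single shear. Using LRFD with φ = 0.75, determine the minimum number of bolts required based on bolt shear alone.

3 bolts

A_b = π·1.125²/4 = 0.994 in².
Per-bolt design strength φR_n = 0.75 × 68 × 0.994 × 1 = 50.69 kips.
n ≥ 137 / 50.69 = 2.702 → use 3 bolts.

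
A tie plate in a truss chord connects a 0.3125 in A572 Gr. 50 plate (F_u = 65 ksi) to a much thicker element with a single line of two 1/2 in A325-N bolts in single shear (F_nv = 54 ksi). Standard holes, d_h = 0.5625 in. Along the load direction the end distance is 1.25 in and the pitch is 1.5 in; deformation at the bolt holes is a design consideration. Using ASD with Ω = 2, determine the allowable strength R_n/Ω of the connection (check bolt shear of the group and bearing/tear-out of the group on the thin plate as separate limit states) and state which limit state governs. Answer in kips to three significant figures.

Bolt shear: A_b = π·0.5²/4 = 0.1963 in²; R_n = 54 × 0.1963 × 2 × 1 = 21.21 kips → 21.21 / 2 = 10.6 kips.
Bearing (1.2 l_c t F_u ≤ 2.4 d t F_u): upper limit = 2.4·0.5·0.3125·65 = 24.38 kips.
  Edge l_c = 1.25 − 0.5625/2 = 0.9688 → r_n = 23.61 kips; interior l_c = 1.5 − 0.5625 = 0.9375 → r_n = 22.85 kips.
  R_n,bearing = 1·23.61 + 1·22.85 = 46.46 kips → 46.46 / 2 = 23.2 kips.
Bolt shear governs: 10.6 kips.

10.6 kips (bolt shear governs)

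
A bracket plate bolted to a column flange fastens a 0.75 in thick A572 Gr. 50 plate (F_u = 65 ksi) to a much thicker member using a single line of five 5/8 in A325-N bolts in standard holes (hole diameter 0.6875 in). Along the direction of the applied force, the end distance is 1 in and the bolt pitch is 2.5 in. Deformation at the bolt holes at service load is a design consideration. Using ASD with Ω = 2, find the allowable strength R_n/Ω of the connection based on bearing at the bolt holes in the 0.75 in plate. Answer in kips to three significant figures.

165 kips

Per bolt r_n = 1.2 l_c t F_u ≤ 2.4 d t F_u; upper limit = 2.4 × 0.625 × 0.75 × 65 = 73.12 kips.
Edge bolt: l_c = 1 − 0.6875/2 = 0.6562 in → 1.2 × 0.6562 × 0.75 × 65 = 38.39 → r_n = 38.39 kips.
Interior bolts: l_c = 2.5 − 0.6875 = 1.812 in → 1.2 × 1.812 × 0.75 × 65 = 106 → r_n = 73.12 kips.
R_n = 1 × 38.39 + 4 × 73.12 = 330.9 kips.
Allowable strength R_n/Ω = 330.9 / 2 = 165 kips.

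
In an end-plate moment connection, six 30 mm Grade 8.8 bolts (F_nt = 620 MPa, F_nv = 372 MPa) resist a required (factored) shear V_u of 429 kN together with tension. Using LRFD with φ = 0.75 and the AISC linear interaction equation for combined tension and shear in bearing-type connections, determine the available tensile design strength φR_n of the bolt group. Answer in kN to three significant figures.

1850 kN

A_b = π·30²/4 = 706.9 mm²; f_rv = 429 × 1000 / (6 × 706.9) = 101.2 MPa.
F'_nt = 1.3 F_nt − (F_nt / φF_nv) f_rv = 1.3·620 − (620/(0.75·372))·101.2 = 581.2 MPa, capped at F_nt → F'_nt = 581.2 MPa.
R_n = F'_nt · A_b · n = 581.2 × 706.9 × 6 / 1000 = 2465 kN.
Design strength φR_n = 0.75 × 2465 = 1850 kN.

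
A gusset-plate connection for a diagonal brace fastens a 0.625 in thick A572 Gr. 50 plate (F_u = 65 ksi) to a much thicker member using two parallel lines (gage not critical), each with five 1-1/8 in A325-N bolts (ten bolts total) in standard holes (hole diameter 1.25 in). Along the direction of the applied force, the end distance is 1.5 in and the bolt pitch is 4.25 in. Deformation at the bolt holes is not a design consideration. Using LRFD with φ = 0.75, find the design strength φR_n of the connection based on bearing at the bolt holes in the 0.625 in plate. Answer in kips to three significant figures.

Per bolt r_n = 1.5 l_c t F_u ≤ 3.0 d t F_u; upper limit = 3.0 × 1.125 × 0.625 × 65 = 137.1 kips.
Edge bolt: l_c = 1.5 − 1.25/2 = 0.875 in → 1.5 × 0.875 × 0.625 × 65 = 53.32 → r_n = 53.32 kips.
Interior bolts: l_c = 4.25 − 1.25 = 3 in → 1.5 × 3 × 0.625 × 65 = 182.8 → r_n = 137.1 kips.
R_n = 2 × 53.32 + 8 × 137.1 = 1204 kips.
Design strength φR_n = 0.75 × 1204 = 903 kips.

903 kips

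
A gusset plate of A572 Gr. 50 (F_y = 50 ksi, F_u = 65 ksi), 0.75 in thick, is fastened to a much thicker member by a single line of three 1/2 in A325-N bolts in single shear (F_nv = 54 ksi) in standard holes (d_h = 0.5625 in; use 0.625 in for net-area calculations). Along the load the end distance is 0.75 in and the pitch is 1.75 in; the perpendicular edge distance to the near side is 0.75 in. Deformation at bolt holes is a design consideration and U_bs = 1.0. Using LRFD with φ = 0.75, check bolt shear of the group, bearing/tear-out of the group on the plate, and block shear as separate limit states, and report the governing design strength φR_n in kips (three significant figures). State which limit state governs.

23.9 kips (bolt shear governs)

Bolt shear: A_b = π·0.5²/4 = 0.1963 in²; R_n = 54 × 0.1963 × 3 × 1 = 31.81 kips → 0.75 × 31.81 = 23.9 kips.
Bearing: edge l_c = 0.4688, r_n = 27.42 kips; interior l_c = 1.188, r_n = 58.5 kips; R_n = 27.42 + 2·58.5 = 144.4 kips → 108 kips.
Block shear: A_gv = 3.188, A_nv = 2.016, A_nt = 0.3281 in²; R_n = min(0.6F_uA_nv, 0.6F_yA_gv) + U_bs·F_u·A_nt = 99.94 kips → 75 kips.
Bolt shear governs: 23.9 kips.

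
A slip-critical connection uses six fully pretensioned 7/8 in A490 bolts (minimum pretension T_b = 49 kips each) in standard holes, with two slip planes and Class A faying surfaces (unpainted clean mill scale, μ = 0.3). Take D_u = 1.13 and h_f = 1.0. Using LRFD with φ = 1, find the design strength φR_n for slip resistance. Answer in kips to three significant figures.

R_n = μ · D_u · h_f · T_b · n_s · n_b = 0.3 × 1.13 × 1.0 × 49 × 2 × 6 = 199.3 kips.
Design strength φR_n = 1 × 199.3 = 199 kips.

199 kips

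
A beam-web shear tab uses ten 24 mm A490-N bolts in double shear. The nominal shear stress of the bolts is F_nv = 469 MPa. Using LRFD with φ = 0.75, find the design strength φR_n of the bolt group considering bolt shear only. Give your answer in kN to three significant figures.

3180 kN

A_b = π × 24² / 4 = 452.4 mm².
R_n = F_nv · A_b · n · n_s = 469 × 452.4 × 10 × 2 / 1000 = 4243 kN.
Design strength φR_n = 0.75 × 4243 = 3180 kN.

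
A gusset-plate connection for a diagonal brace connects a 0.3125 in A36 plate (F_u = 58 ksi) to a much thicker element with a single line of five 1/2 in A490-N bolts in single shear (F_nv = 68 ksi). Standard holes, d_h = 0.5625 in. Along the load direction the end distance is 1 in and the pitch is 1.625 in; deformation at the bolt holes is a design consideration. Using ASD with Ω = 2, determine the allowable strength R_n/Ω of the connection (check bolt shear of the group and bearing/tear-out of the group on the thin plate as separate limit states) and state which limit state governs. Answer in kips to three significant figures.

Bolt shear: A_b = π·0.5²/4 = 0.1963 in²; R_n = 68 × 0.1963 × 5 × 1 = 66.76 kips → 66.76 / 2 = 33.4 kips.
Bearing (1.2 l_c t F_u ≤ 2.4 d t F_u): upper limit = 2.4·0.5·0.3125·58 = 21.75 kips.
  Edge l_c = 1 − 0.5625/2 = 0.7188 → r_n = 15.63 kips; interior l_c = 1.625 − 0.5625 = 1.062 → r_n = 21.75 kips.
  R_n,bearing = 1·15.63 + 4·21.75 = 102.6 kips → 102.6 / 2 = 51.3 kips.
Bolt shear governs: 33.4 kips.

33.4 kips (bolt shear governs)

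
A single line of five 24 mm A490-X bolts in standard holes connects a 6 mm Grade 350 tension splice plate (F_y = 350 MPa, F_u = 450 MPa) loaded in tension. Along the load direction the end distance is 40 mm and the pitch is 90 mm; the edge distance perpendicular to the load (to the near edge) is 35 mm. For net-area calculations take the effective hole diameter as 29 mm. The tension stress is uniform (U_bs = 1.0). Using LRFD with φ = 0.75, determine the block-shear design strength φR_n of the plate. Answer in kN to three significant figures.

369 kN

Shear plane L_v = 40 + 4·90 = 400 mm; A_gv = 400 × 6 = 2400 mm².
A_nv = (400 − 4.5·29) × 6 = 1617 mm².
A_nt = (35 − 0.5·29) × 6 = 123 mm².
0.6 F_u A_nv = 436.6 kN; 0.6 F_y A_gv = 504 kN → shear rupture governs the shear term.
R_n = 436.6 + 1.0 × 450 × 123 / 1000 = 491.9 kN.
Design strength φR_n = 0.75 × 491.9 = 369 kN.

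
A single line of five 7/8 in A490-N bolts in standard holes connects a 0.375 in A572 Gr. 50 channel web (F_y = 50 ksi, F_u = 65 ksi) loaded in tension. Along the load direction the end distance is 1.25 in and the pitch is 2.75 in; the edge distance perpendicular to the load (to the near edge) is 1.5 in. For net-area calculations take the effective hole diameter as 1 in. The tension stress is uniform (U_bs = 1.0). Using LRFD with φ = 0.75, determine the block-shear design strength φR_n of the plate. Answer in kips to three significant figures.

103 kips

Shear plane L_v = 1.25 + 4·2.75 = 12.25 in; A_gv = 12.25 × 0.375 = 4.594 in².
A_nv = (12.25 − 4.5·1) × 0.375 = 2.906 in².
A_nt = (1.5 − 0.5·1) × 0.375 = 0.375 in².
0.6 F_u A_nv = 113.3 kips; 0.6 F_y A_gv = 137.8 kips → shear rupture governs the shear term.
R_n = 113.3 + 1.0 × 65 × 0.375 = 137.7 kips.
Design strength φR_n = 0.75 × 137.7 = 103 kips.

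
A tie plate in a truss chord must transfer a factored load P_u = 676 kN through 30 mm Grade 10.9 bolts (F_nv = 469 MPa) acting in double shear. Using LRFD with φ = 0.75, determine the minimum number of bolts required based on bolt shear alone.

2 bolts

A_b = π·30²/4 = 706.9 mm².
Per-bolt design strength φR_n = 0.75 × 469 × 706.9 × 2 / 1000 = 497.3 kN.
n ≥ 676 / 497.3 = 1.359 → use 2 bolts.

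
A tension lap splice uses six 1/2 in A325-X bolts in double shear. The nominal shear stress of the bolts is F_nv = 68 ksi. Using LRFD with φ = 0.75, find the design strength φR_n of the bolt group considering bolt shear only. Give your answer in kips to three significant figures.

A_b = π × 0.5² / 4 = 0.1963 in².
R_n = F_nv · A_b · n · n_s = 68 × 0.1963 × 6 × 2 = 160.2 kips.
Design strength φR_n = 0.75 × 160.2 = 120 kips.

120 kips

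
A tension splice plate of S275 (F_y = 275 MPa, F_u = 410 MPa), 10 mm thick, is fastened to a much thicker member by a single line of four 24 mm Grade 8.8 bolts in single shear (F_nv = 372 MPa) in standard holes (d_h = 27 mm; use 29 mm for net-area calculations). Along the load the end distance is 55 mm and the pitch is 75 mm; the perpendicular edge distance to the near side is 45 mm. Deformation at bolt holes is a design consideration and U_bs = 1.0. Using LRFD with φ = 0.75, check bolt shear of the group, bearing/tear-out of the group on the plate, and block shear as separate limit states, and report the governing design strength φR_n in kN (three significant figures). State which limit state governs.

423 kN (block shear governs)

Bolt shear: A_b = π·24²/4 = 452.4 mm²; R_n = 372 × 452.4 × 4 × 1 / 1000 = 673.2 kN → 0.75 × 673.2 = 505 kN.
Bearing: edge l_c = 41.5, r_n = 204.2 kN; interior l_c = 48, r_n = 236.2 kN; R_n = 204.2 + 3·236.2 = 912.7 kN → 684 kN.
Block shear: A_gv = 2800, A_nv = 1785, A_nt = 305 mm²; R_n = min(0.6F_uA_nv, 0.6F_yA_gv) + U_bs·F_u·A_nt = 564.2 kN → 423 kN.
Block shear governs: 423 kN.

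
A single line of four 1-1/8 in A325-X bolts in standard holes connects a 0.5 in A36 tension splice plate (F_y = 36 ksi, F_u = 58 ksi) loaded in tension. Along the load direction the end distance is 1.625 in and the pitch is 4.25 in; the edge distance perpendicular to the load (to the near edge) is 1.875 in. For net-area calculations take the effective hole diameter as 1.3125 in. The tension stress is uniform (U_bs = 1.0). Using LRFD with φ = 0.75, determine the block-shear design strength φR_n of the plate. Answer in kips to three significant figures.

Shear plane L_v = 1.625 + 3·4.25 = 14.38 in; A_gv = 14.38 × 0.5 = 7.188 in².
A_nv = (14.38 − 3.5·1.3125) × 0.5 = 4.891 in².
A_nt = (1.875 − 0.5·1.3125) × 0.5 = 0.6094 in².
0.6 F_u A_nv = 170.2 kips; 0.6 F_y A_gv = 155.2 kips → shear yielding governs the shear term.
R_n = 155.2 + 1.0 × 58 × 0.6094 = 190.6 kips.
Design strength φR_n = 0.75 × 190.6 = 143 kips.

143 kips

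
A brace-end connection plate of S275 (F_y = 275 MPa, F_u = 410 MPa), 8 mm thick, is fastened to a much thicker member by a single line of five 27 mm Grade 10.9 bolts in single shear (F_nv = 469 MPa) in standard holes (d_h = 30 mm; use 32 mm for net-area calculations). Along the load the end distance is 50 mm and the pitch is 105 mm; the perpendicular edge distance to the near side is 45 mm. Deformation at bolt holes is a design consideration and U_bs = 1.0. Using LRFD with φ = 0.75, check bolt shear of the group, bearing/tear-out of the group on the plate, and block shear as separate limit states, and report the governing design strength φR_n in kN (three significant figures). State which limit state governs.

Bolt shear: A_b = π·27²/4 = 572.6 mm²; R_n = 469 × 572.6 × 5 × 1 / 1000 = 1343 kN → 0.75 × 1343 = 1010 kN.
Bearing: edge l_c = 35, r_n = 137.8 kN; interior l_c = 75, r_n = 212.5 kN; R_n = 137.8 + 4·212.5 = 987.9 kN → 741 kN.
Block shear: A_gv = 3760, A_nv = 2608, A_nt = 232 mm²; R_n = min(0.6F_uA_nv, 0.6F_yA_gv) + U_bs·F_u·A_nt = 715.5 kN → 537 kN.
Block shear governs: 537 kN.

537 kN (block shear governs)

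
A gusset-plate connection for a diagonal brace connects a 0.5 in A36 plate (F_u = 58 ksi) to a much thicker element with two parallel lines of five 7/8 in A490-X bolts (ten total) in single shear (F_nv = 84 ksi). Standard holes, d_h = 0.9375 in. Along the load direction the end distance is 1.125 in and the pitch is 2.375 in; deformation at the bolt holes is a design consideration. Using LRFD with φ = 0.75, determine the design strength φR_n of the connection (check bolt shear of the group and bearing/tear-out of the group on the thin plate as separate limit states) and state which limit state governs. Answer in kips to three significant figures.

Bolt shear: A_b = π·0.875²/4 = 0.6013 in²; R_n = 84 × 0.6013 × 10 × 1 = 505.1 kips → 0.75 × 505.1 = 379 kips.
Bearing (1.2 l_c t F_u ≤ 2.4 d t F_u): upper limit = 2.4·0.875·0.5·58 = 60.9 kips.
  Edge l_c = 1.125 − 0.9375/2 = 0.6562 → r_n = 22.84 kips; interior l_c = 2.375 − 0.9375 = 1.438 → r_n = 50.02 kips.
  R_n,bearing = 2·22.84 + 8·50.02 = 445.9 kips → 0.75 × 445.9 = 334 kips.
Bearing governs: 334 kips.

334 kips (bearing governs)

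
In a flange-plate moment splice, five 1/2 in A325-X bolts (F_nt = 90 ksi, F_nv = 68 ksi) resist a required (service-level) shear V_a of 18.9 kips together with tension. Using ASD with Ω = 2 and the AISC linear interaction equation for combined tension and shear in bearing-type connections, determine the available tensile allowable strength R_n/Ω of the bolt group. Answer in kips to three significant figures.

32.4 kips

A_b = π·0.5²/4 = 0.1963 in²; f_rv = 18.9 / (5 × 0.1963) = 19.25 ksi.
F'_nt = 1.3 F_nt − (Ω F_nt / F_nv) f_rv = 1.3·90 − (2·90/68)·19.25 = 66.04 ksi, capped at F_nt → F'_nt = 66.04 ksi.
R_n = F'_nt · A_b · n = 66.04 × 0.1963 × 5 = 64.84 kips.
Allowable strength R_n/Ω = 64.84 / 2 = 32.4 kips.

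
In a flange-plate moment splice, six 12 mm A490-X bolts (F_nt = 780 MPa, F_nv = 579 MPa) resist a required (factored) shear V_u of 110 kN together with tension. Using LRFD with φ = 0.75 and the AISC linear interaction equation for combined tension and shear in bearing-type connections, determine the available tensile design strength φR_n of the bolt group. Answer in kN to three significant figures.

368 kN

A_b = π·12²/4 = 113.1 mm²; f_rv = 110 × 1000 / (6 × 113.1) = 162.1 MPa.
F'_nt = 1.3 F_nt − (F_nt / φF_nv) f_rv = 1.3·780 − (780/(0.75·579))·162.1 = 722.8 MPa, capped at F_nt → F'_nt = 722.8 MPa.
R_n = F'_nt · A_b · n = 722.8 × 113.1 × 6 / 1000 = 490.5 kN.
Design strength φR_n = 0.75 × 490.5 = 368 kN.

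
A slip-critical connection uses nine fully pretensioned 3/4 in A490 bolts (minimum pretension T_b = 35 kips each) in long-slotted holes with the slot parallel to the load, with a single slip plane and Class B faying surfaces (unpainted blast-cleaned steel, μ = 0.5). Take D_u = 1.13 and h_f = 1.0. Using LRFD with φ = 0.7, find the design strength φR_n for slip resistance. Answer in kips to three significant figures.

R_n = μ · D_u · h_f · T_b · n_s · n_b = 0.5 × 1.13 × 1.0 × 35 × 1 × 9 = 178 kips.
Design strength φR_n = 0.7 × 178 = 125 kips.

125 kips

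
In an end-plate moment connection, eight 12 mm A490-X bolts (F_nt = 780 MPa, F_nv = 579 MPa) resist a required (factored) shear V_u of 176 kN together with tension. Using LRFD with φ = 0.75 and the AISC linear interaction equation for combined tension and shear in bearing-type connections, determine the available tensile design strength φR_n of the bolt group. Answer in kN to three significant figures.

A_b = π·12²/4 = 113.1 mm²; f_rv = 176 × 1000 / (8 × 113.1) = 194.5 MPa.
F'_nt = 1.3 F_nt − (F_nt / φF_nv) f_rv = 1.3·780 − (780/(0.75·579))·194.5 = 664.6 MPa, capped at F_nt → F'_nt = 664.6 MPa.
R_n = F'_nt · A_b · n = 664.6 × 113.1 × 8 / 1000 = 601.3 kN.
Design strength φR_n = 0.75 × 601.3 = 451 kN.

451 kN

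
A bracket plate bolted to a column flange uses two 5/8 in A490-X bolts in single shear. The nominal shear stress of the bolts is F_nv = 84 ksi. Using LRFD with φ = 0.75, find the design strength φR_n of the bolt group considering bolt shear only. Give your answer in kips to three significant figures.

A_b = π × 0.625² / 4 = 0.3068 in².
R_n = F_nv · A_b · n · n_s = 84 × 0.3068 × 2 × 1 = 51.54 kips.
Design strength φR_n = 0.75 × 51.54 = 38.7 kips.

38.7 kips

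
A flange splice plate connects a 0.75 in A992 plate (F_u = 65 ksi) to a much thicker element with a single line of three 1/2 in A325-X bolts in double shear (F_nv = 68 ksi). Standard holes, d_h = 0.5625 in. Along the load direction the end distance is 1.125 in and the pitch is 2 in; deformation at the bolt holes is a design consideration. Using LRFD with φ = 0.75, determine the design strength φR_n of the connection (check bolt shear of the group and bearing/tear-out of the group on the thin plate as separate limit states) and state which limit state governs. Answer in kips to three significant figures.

60.1 kips (bolt shear governs)

Bolt shear: A_b = π·0.5²/4 = 0.1963 in²; R_n = 68 × 0.1963 × 3 × 2 = 80.11 kips → 0.75 × 80.11 = 60.1 kips.
Bearing (1.2 l_c t F_u ≤ 2.4 d t F_u): upper limit = 2.4·0.5·0.75·65 = 58.5 kips.
  Edge l_c = 1.125 − 0.5625/2 = 0.8438 → r_n = 49.36 kips; interior l_c = 2 − 0.5625 = 1.438 → r_n = 58.5 kips.
  R_n,bearing = 1·49.36 + 2·58.5 = 166.4 kips → 0.75 × 166.4 = 125 kips.
Bolt shear governs: 60.1 kips.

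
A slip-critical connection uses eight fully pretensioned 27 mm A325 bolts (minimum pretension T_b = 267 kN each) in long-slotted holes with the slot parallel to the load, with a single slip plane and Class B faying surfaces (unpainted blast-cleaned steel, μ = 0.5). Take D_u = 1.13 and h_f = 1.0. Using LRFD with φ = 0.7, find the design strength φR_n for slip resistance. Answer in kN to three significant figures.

R_n = μ · D_u · h_f · T_b · n_s · n_b = 0.5 × 1.13 × 1.0 × 267 × 1 × 8 = 1207 kN.
Design strength φR_n = 0.7 × 1207 = 845 kN.

845 kN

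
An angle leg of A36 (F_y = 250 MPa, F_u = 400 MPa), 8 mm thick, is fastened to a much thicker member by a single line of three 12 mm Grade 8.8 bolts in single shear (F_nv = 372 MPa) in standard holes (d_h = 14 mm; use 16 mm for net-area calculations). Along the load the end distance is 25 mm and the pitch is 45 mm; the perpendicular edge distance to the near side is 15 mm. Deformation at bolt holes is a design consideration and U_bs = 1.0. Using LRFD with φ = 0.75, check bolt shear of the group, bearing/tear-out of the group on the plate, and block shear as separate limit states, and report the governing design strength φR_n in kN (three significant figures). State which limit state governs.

94.7 kN (bolt shear governs)

Bolt shear: A_b = π·12²/4 = 113.1 mm²; R_n = 372 × 113.1 × 3 × 1 / 1000 = 126.2 kN → 0.75 × 126.2 = 94.7 kN.
Bearing: edge l_c = 18, r_n = 69.12 kN; interior l_c = 31, r_n = 92.16 kN; R_n = 69.12 + 2·92.16 = 253.4 kN → 190 kN.
Block shear: A_gv = 920, A_nv = 600, A_nt = 56 mm²; R_n = min(0.6F_uA_nv, 0.6F_yA_gv) + U_bs·F_u·A_nt = 160.4 kN → 120 kN.
Bolt shear governs: 94.7 kN.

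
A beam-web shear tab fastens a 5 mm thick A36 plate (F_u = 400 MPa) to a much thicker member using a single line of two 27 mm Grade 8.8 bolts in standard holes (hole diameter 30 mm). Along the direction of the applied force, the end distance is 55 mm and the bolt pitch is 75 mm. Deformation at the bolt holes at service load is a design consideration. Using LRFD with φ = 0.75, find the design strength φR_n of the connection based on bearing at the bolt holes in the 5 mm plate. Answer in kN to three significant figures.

Per bolt r_n = 1.2 l_c t F_u ≤ 2.4 d t F_u; upper limit = 2.4 × 27 × 5 × 400 / 1000 = 129.6 kN.
Edge bolt: l_c = 55 − 30/2 = 40 mm → 1.2 × 40 × 5 × 400 / 1000 = 96 → r_n = 96 kN.
Interior bolts: l_c = 75 − 30 = 45 mm → 1.2 × 45 × 5 × 400 / 1000 = 108 → r_n = 108 kN.
R_n = 1 × 96 + 1 × 108 = 204 kN.
Design strength φR_n = 0.75 × 204 = 153 kN.

153 kN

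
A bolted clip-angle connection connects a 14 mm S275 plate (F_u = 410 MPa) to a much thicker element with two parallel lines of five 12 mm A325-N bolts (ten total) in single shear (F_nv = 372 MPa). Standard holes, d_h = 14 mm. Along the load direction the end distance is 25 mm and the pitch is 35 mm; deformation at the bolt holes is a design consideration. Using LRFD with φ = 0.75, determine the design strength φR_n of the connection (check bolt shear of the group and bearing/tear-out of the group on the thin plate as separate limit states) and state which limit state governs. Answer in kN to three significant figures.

316 kN (bolt shear governs)

Bolt shear: A_b = π·12²/4 = 113.1 mm²; R_n = 372 × 113.1 × 10 × 1 / 1000 = 420.7 kN → 0.75 × 420.7 = 316 kN.
Bearing (1.2 l_c t F_u ≤ 2.4 d t F_u): upper limit = 2.4·12·14·410 / 1000 = 165.3 kN.
  Edge l_c = 25 − 14/2 = 18 → r_n = 124 kN; interior l_c = 35 − 14 = 21 → r_n = 144.6 kN.
  R_n,bearing = 2·124 + 8·144.6 = 1405 kN → 0.75 × 1405 = 1050 kN.
Bolt shear governs: 316 kN.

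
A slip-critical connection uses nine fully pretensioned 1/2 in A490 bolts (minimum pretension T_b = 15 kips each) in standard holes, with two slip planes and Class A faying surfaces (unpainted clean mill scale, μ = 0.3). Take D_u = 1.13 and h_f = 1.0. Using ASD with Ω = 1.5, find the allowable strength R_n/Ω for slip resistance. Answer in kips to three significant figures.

61 kips

R_n = μ · D_u · h_f · T_b · n_s · n_b = 0.3 × 1.13 × 1.0 × 15 × 2 × 9 = 91.53 kips.
Allowable strength R_n/Ω = 91.53 / 1.5 = 61 kips.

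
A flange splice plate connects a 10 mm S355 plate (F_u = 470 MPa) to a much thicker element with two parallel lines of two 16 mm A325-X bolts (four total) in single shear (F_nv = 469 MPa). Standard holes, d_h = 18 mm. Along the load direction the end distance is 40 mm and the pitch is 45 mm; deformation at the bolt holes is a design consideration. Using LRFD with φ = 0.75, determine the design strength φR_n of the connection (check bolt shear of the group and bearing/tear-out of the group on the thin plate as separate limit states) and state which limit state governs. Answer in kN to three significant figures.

283 kN (bolt shear governs)

Bolt shear: A_b = π·16²/4 = 201.1 mm²; R_n = 469 × 201.1 × 4 × 1 / 1000 = 377.2 kN → 0.75 × 377.2 = 283 kN.
Bearing (1.2 l_c t F_u ≤ 2.4 d t F_u): upper limit = 2.4·16·10·470 / 1000 = 180.5 kN.
  Edge l_c = 40 − 18/2 = 31 → r_n = 174.8 kN; interior l_c = 45 − 18 = 27 → r_n = 152.3 kN.
  R_n,bearing = 2·174.8 + 2·152.3 = 654.2 kN → 0.75 × 654.2 = 491 kN.
Bolt shear governs: 283 kN.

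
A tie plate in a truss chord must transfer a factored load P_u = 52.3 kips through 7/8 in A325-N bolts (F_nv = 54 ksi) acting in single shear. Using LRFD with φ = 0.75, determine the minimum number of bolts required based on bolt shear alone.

A_b = π·0.875²/4 = 0.6013 in².
Per-bolt design strength φR_n = 0.75 × 54 × 0.6013 × 1 = 24.35 kips.
n ≥ 52.3 / 24.35 = 2.148 → use 3 bolts.

3 bolts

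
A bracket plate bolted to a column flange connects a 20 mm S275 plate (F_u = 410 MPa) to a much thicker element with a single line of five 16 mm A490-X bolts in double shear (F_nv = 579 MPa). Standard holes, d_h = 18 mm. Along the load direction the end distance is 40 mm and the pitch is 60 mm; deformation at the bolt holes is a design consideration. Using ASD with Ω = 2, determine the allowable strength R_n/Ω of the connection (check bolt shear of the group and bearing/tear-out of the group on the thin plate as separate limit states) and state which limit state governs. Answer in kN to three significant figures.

582 kN (bolt shear governs)

Bolt shear: A_b = π·16²/4 = 201.1 mm²; R_n = 579 × 201.1 × 5 × 2 / 1000 = 1164 kN → 1164 / 2 = 582 kN.
Bearing (1.2 l_c t F_u ≤ 2.4 d t F_u): upper limit = 2.4·16·20·410 / 1000 = 314.9 kN.
  Edge l_c = 40 − 18/2 = 31 → r_n = 305 kN; interior l_c = 60 − 18 = 42 → r_n = 314.9 kN.
  R_n,bearing = 1·305 + 4·314.9 = 1565 kN → 1565 / 2 = 782 kN.
Bolt shear governs: 582 kN.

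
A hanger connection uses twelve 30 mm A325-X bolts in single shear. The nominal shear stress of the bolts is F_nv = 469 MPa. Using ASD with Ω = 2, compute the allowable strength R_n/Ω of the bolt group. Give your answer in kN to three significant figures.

A_b = π × 30² / 4 = 706.9 mm².
R_n = F_nv · A_b · n · n_s = 469 × 706.9 × 12 × 1 / 1000 = 3978 kN.
Allowable strength R_n/Ω = 3978 / 2 = 1990 kN.

1990 kN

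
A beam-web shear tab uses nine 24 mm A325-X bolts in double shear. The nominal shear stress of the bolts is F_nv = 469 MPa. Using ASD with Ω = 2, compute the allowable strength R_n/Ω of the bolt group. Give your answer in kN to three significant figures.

1910 kN

A_b = π × 24² / 4 = 452.4 mm².
R_n = F_nv · A_b · n · n_s = 469 × 452.4 × 9 × 2 / 1000 = 3819 kN.
Allowable strength R_n/Ω = 3819 / 2 = 1910 kN.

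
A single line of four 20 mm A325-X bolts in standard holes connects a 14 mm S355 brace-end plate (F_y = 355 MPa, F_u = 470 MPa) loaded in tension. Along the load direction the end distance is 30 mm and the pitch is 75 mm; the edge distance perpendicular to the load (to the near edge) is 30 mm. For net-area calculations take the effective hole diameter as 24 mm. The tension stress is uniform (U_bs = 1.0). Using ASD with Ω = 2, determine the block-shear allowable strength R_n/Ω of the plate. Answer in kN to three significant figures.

397 kN

Shear plane L_v = 30 + 3·75 = 255 mm; A_gv = 255 × 14 = 3570 mm².
A_nv = (255 − 3.5·24) × 14 = 2394 mm².
A_nt = (30 − 0.5·24) × 14 = 252 mm².
0.6 F_u A_nv = 675.1 kN; 0.6 F_y A_gv = 760.4 kN → shear rupture governs the shear term.
R_n = 675.1 + 1.0 × 470 × 252 / 1000 = 793.5 kN.
Allowable strength R_n/Ω = 793.5 / 2 = 397 kN.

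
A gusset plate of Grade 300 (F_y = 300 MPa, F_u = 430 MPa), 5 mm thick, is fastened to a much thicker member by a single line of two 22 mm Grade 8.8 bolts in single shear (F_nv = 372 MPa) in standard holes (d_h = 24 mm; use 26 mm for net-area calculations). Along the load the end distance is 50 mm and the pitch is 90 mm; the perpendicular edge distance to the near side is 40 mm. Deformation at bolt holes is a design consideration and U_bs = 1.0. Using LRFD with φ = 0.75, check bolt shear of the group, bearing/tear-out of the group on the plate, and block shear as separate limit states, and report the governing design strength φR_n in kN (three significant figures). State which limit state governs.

Bolt shear: A_b = π·22²/4 = 380.1 mm²; R_n = 372 × 380.1 × 2 × 1 / 1000 = 282.8 kN → 0.75 × 282.8 = 212 kN.
Bearing: edge l_c = 38, r_n = 98.04 kN; interior l_c = 66, r_n = 113.5 kN; R_n = 98.04 + 1·113.5 = 211.6 kN → 159 kN.
Block shear: A_gv = 700, A_nv = 505, A_nt = 135 mm²; R_n = min(0.6F_uA_nv, 0.6F_yA_gv) + U_bs·F_u·A_nt = 184.1 kN → 138 kN.
Block shear governs: 138 kN.

138 kN (block shear governs)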